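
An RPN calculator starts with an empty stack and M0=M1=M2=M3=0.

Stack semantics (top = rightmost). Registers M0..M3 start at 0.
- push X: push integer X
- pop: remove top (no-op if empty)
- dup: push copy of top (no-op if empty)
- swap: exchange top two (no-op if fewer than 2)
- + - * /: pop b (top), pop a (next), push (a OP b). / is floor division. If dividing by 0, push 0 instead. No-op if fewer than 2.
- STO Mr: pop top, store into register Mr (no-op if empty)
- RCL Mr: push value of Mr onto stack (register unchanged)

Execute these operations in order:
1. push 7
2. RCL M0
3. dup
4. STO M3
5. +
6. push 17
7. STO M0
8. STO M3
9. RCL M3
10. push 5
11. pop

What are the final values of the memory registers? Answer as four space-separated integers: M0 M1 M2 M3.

Answer: 17 0 0 7

Derivation:
After op 1 (push 7): stack=[7] mem=[0,0,0,0]
After op 2 (RCL M0): stack=[7,0] mem=[0,0,0,0]
After op 3 (dup): stack=[7,0,0] mem=[0,0,0,0]
After op 4 (STO M3): stack=[7,0] mem=[0,0,0,0]
After op 5 (+): stack=[7] mem=[0,0,0,0]
After op 6 (push 17): stack=[7,17] mem=[0,0,0,0]
After op 7 (STO M0): stack=[7] mem=[17,0,0,0]
After op 8 (STO M3): stack=[empty] mem=[17,0,0,7]
After op 9 (RCL M3): stack=[7] mem=[17,0,0,7]
After op 10 (push 5): stack=[7,5] mem=[17,0,0,7]
After op 11 (pop): stack=[7] mem=[17,0,0,7]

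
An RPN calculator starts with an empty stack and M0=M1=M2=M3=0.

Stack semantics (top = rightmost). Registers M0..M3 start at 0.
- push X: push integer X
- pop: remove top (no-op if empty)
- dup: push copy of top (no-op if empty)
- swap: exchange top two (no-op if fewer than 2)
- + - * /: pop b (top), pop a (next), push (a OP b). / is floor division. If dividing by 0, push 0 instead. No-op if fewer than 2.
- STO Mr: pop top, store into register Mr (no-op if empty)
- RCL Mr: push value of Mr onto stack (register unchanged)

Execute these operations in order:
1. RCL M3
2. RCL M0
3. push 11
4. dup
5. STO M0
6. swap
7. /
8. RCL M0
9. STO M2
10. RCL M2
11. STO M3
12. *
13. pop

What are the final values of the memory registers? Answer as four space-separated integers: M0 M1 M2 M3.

Answer: 11 0 11 11

Derivation:
After op 1 (RCL M3): stack=[0] mem=[0,0,0,0]
After op 2 (RCL M0): stack=[0,0] mem=[0,0,0,0]
After op 3 (push 11): stack=[0,0,11] mem=[0,0,0,0]
After op 4 (dup): stack=[0,0,11,11] mem=[0,0,0,0]
After op 5 (STO M0): stack=[0,0,11] mem=[11,0,0,0]
After op 6 (swap): stack=[0,11,0] mem=[11,0,0,0]
After op 7 (/): stack=[0,0] mem=[11,0,0,0]
After op 8 (RCL M0): stack=[0,0,11] mem=[11,0,0,0]
After op 9 (STO M2): stack=[0,0] mem=[11,0,11,0]
After op 10 (RCL M2): stack=[0,0,11] mem=[11,0,11,0]
After op 11 (STO M3): stack=[0,0] mem=[11,0,11,11]
After op 12 (*): stack=[0] mem=[11,0,11,11]
After op 13 (pop): stack=[empty] mem=[11,0,11,11]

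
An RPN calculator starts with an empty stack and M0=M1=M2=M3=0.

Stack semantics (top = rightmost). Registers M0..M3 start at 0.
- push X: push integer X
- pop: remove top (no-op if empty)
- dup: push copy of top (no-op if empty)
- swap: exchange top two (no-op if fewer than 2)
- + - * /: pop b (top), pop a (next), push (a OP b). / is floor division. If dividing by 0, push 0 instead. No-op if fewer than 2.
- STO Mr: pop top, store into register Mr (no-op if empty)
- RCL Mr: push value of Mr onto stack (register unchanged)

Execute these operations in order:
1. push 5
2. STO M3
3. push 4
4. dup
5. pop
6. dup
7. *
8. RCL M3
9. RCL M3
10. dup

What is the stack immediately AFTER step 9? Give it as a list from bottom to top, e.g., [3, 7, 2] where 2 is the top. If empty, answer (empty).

After op 1 (push 5): stack=[5] mem=[0,0,0,0]
After op 2 (STO M3): stack=[empty] mem=[0,0,0,5]
After op 3 (push 4): stack=[4] mem=[0,0,0,5]
After op 4 (dup): stack=[4,4] mem=[0,0,0,5]
After op 5 (pop): stack=[4] mem=[0,0,0,5]
After op 6 (dup): stack=[4,4] mem=[0,0,0,5]
After op 7 (*): stack=[16] mem=[0,0,0,5]
After op 8 (RCL M3): stack=[16,5] mem=[0,0,0,5]
After op 9 (RCL M3): stack=[16,5,5] mem=[0,0,0,5]

[16, 5, 5]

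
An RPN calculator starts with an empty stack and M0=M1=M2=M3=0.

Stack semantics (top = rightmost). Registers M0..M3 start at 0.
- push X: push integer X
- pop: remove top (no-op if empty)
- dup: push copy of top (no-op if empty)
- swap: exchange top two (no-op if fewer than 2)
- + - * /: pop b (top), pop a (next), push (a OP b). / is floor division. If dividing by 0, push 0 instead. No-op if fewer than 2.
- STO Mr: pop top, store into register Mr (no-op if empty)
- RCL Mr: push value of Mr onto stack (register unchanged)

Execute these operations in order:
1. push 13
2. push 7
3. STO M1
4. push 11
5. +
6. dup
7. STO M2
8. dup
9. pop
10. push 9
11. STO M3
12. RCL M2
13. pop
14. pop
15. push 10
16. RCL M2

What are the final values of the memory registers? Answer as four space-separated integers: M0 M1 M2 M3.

After op 1 (push 13): stack=[13] mem=[0,0,0,0]
After op 2 (push 7): stack=[13,7] mem=[0,0,0,0]
After op 3 (STO M1): stack=[13] mem=[0,7,0,0]
After op 4 (push 11): stack=[13,11] mem=[0,7,0,0]
After op 5 (+): stack=[24] mem=[0,7,0,0]
After op 6 (dup): stack=[24,24] mem=[0,7,0,0]
After op 7 (STO M2): stack=[24] mem=[0,7,24,0]
After op 8 (dup): stack=[24,24] mem=[0,7,24,0]
After op 9 (pop): stack=[24] mem=[0,7,24,0]
After op 10 (push 9): stack=[24,9] mem=[0,7,24,0]
After op 11 (STO M3): stack=[24] mem=[0,7,24,9]
After op 12 (RCL M2): stack=[24,24] mem=[0,7,24,9]
After op 13 (pop): stack=[24] mem=[0,7,24,9]
After op 14 (pop): stack=[empty] mem=[0,7,24,9]
After op 15 (push 10): stack=[10] mem=[0,7,24,9]
After op 16 (RCL M2): stack=[10,24] mem=[0,7,24,9]

Answer: 0 7 24 9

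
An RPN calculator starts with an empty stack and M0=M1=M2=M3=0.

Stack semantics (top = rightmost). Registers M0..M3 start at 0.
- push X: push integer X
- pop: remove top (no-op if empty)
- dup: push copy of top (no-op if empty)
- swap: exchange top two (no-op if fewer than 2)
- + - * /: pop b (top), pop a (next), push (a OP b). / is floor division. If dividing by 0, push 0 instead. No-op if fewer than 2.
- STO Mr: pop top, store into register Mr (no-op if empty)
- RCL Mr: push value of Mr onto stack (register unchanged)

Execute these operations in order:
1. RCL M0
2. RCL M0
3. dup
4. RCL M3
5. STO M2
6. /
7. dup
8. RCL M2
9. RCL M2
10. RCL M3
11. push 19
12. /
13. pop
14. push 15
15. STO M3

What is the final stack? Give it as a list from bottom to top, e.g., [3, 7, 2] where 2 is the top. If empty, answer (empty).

Answer: [0, 0, 0, 0, 0]

Derivation:
After op 1 (RCL M0): stack=[0] mem=[0,0,0,0]
After op 2 (RCL M0): stack=[0,0] mem=[0,0,0,0]
After op 3 (dup): stack=[0,0,0] mem=[0,0,0,0]
After op 4 (RCL M3): stack=[0,0,0,0] mem=[0,0,0,0]
After op 5 (STO M2): stack=[0,0,0] mem=[0,0,0,0]
After op 6 (/): stack=[0,0] mem=[0,0,0,0]
After op 7 (dup): stack=[0,0,0] mem=[0,0,0,0]
After op 8 (RCL M2): stack=[0,0,0,0] mem=[0,0,0,0]
After op 9 (RCL M2): stack=[0,0,0,0,0] mem=[0,0,0,0]
After op 10 (RCL M3): stack=[0,0,0,0,0,0] mem=[0,0,0,0]
After op 11 (push 19): stack=[0,0,0,0,0,0,19] mem=[0,0,0,0]
After op 12 (/): stack=[0,0,0,0,0,0] mem=[0,0,0,0]
After op 13 (pop): stack=[0,0,0,0,0] mem=[0,0,0,0]
After op 14 (push 15): stack=[0,0,0,0,0,15] mem=[0,0,0,0]
After op 15 (STO M3): stack=[0,0,0,0,0] mem=[0,0,0,15]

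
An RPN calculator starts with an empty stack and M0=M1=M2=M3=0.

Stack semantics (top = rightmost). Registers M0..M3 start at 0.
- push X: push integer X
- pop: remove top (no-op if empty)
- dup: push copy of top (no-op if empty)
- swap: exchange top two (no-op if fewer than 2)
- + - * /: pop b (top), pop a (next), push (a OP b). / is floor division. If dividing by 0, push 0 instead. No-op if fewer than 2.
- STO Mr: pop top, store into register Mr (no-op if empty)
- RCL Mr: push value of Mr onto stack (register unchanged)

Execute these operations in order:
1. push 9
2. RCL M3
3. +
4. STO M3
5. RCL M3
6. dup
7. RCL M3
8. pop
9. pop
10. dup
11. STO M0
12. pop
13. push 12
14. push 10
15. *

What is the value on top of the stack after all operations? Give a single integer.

Answer: 120

Derivation:
After op 1 (push 9): stack=[9] mem=[0,0,0,0]
After op 2 (RCL M3): stack=[9,0] mem=[0,0,0,0]
After op 3 (+): stack=[9] mem=[0,0,0,0]
After op 4 (STO M3): stack=[empty] mem=[0,0,0,9]
After op 5 (RCL M3): stack=[9] mem=[0,0,0,9]
After op 6 (dup): stack=[9,9] mem=[0,0,0,9]
After op 7 (RCL M3): stack=[9,9,9] mem=[0,0,0,9]
After op 8 (pop): stack=[9,9] mem=[0,0,0,9]
After op 9 (pop): stack=[9] mem=[0,0,0,9]
After op 10 (dup): stack=[9,9] mem=[0,0,0,9]
After op 11 (STO M0): stack=[9] mem=[9,0,0,9]
After op 12 (pop): stack=[empty] mem=[9,0,0,9]
After op 13 (push 12): stack=[12] mem=[9,0,0,9]
After op 14 (push 10): stack=[12,10] mem=[9,0,0,9]
After op 15 (*): stack=[120] mem=[9,0,0,9]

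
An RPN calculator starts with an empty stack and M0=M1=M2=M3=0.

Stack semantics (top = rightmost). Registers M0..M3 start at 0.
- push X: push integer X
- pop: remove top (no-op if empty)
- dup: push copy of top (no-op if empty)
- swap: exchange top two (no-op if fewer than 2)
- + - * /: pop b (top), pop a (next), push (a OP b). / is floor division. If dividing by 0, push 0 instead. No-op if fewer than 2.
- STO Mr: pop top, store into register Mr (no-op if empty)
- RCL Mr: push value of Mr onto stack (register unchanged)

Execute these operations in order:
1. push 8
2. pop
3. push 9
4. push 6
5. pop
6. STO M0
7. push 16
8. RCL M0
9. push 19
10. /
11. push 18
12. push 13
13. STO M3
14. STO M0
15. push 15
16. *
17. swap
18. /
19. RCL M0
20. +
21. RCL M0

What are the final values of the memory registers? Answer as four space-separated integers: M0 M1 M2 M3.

Answer: 18 0 0 13

Derivation:
After op 1 (push 8): stack=[8] mem=[0,0,0,0]
After op 2 (pop): stack=[empty] mem=[0,0,0,0]
After op 3 (push 9): stack=[9] mem=[0,0,0,0]
After op 4 (push 6): stack=[9,6] mem=[0,0,0,0]
After op 5 (pop): stack=[9] mem=[0,0,0,0]
After op 6 (STO M0): stack=[empty] mem=[9,0,0,0]
After op 7 (push 16): stack=[16] mem=[9,0,0,0]
After op 8 (RCL M0): stack=[16,9] mem=[9,0,0,0]
After op 9 (push 19): stack=[16,9,19] mem=[9,0,0,0]
After op 10 (/): stack=[16,0] mem=[9,0,0,0]
After op 11 (push 18): stack=[16,0,18] mem=[9,0,0,0]
After op 12 (push 13): stack=[16,0,18,13] mem=[9,0,0,0]
After op 13 (STO M3): stack=[16,0,18] mem=[9,0,0,13]
After op 14 (STO M0): stack=[16,0] mem=[18,0,0,13]
After op 15 (push 15): stack=[16,0,15] mem=[18,0,0,13]
After op 16 (*): stack=[16,0] mem=[18,0,0,13]
After op 17 (swap): stack=[0,16] mem=[18,0,0,13]
After op 18 (/): stack=[0] mem=[18,0,0,13]
After op 19 (RCL M0): stack=[0,18] mem=[18,0,0,13]
After op 20 (+): stack=[18] mem=[18,0,0,13]
After op 21 (RCL M0): stack=[18,18] mem=[18,0,0,13]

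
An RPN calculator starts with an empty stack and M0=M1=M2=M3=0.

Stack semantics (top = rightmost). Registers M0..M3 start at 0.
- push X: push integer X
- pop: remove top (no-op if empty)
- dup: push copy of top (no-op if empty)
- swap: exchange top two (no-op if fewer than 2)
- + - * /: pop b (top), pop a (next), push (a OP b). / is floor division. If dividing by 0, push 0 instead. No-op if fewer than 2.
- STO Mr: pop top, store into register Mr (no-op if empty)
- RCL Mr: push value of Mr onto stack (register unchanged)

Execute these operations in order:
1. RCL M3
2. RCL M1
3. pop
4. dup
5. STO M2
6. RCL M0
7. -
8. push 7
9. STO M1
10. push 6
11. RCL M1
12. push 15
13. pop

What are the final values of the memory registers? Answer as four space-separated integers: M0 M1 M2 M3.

Answer: 0 7 0 0

Derivation:
After op 1 (RCL M3): stack=[0] mem=[0,0,0,0]
After op 2 (RCL M1): stack=[0,0] mem=[0,0,0,0]
After op 3 (pop): stack=[0] mem=[0,0,0,0]
After op 4 (dup): stack=[0,0] mem=[0,0,0,0]
After op 5 (STO M2): stack=[0] mem=[0,0,0,0]
After op 6 (RCL M0): stack=[0,0] mem=[0,0,0,0]
After op 7 (-): stack=[0] mem=[0,0,0,0]
After op 8 (push 7): stack=[0,7] mem=[0,0,0,0]
After op 9 (STO M1): stack=[0] mem=[0,7,0,0]
After op 10 (push 6): stack=[0,6] mem=[0,7,0,0]
After op 11 (RCL M1): stack=[0,6,7] mem=[0,7,0,0]
After op 12 (push 15): stack=[0,6,7,15] mem=[0,7,0,0]
After op 13 (pop): stack=[0,6,7] mem=[0,7,0,0]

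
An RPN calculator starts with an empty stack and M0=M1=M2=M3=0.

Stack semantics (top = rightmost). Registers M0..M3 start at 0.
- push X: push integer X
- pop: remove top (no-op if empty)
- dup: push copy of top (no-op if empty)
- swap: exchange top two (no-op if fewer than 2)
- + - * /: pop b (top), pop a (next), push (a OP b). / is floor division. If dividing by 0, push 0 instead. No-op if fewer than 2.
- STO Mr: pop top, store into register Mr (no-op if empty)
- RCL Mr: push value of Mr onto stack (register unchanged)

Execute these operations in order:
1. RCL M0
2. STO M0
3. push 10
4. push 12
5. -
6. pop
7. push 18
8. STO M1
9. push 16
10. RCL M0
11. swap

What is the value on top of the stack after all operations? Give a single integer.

After op 1 (RCL M0): stack=[0] mem=[0,0,0,0]
After op 2 (STO M0): stack=[empty] mem=[0,0,0,0]
After op 3 (push 10): stack=[10] mem=[0,0,0,0]
After op 4 (push 12): stack=[10,12] mem=[0,0,0,0]
After op 5 (-): stack=[-2] mem=[0,0,0,0]
After op 6 (pop): stack=[empty] mem=[0,0,0,0]
After op 7 (push 18): stack=[18] mem=[0,0,0,0]
After op 8 (STO M1): stack=[empty] mem=[0,18,0,0]
After op 9 (push 16): stack=[16] mem=[0,18,0,0]
After op 10 (RCL M0): stack=[16,0] mem=[0,18,0,0]
After op 11 (swap): stack=[0,16] mem=[0,18,0,0]

Answer: 16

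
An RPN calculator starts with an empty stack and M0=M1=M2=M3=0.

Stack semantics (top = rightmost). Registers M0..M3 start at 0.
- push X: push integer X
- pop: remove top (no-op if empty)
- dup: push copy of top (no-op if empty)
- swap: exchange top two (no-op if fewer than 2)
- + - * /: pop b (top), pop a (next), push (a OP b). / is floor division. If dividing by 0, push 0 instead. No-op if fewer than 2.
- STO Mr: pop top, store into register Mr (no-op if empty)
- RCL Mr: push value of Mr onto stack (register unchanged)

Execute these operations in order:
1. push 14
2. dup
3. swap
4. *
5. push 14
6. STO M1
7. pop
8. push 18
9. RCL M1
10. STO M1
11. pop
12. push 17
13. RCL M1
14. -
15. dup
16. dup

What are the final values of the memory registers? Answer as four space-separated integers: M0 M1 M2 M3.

Answer: 0 14 0 0

Derivation:
After op 1 (push 14): stack=[14] mem=[0,0,0,0]
After op 2 (dup): stack=[14,14] mem=[0,0,0,0]
After op 3 (swap): stack=[14,14] mem=[0,0,0,0]
After op 4 (*): stack=[196] mem=[0,0,0,0]
After op 5 (push 14): stack=[196,14] mem=[0,0,0,0]
After op 6 (STO M1): stack=[196] mem=[0,14,0,0]
After op 7 (pop): stack=[empty] mem=[0,14,0,0]
After op 8 (push 18): stack=[18] mem=[0,14,0,0]
After op 9 (RCL M1): stack=[18,14] mem=[0,14,0,0]
After op 10 (STO M1): stack=[18] mem=[0,14,0,0]
After op 11 (pop): stack=[empty] mem=[0,14,0,0]
After op 12 (push 17): stack=[17] mem=[0,14,0,0]
After op 13 (RCL M1): stack=[17,14] mem=[0,14,0,0]
After op 14 (-): stack=[3] mem=[0,14,0,0]
After op 15 (dup): stack=[3,3] mem=[0,14,0,0]
After op 16 (dup): stack=[3,3,3] mem=[0,14,0,0]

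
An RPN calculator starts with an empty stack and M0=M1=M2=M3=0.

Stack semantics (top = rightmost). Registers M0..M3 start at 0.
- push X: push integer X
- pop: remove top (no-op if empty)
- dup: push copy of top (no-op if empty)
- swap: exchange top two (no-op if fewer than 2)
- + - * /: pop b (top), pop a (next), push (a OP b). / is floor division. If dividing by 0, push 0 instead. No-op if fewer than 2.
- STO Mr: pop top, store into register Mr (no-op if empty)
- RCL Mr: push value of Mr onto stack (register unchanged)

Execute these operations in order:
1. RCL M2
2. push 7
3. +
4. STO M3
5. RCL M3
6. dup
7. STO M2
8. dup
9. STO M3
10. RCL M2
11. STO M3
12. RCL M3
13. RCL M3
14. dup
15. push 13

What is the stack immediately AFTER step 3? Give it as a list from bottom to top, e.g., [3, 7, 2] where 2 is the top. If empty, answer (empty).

After op 1 (RCL M2): stack=[0] mem=[0,0,0,0]
After op 2 (push 7): stack=[0,7] mem=[0,0,0,0]
After op 3 (+): stack=[7] mem=[0,0,0,0]

[7]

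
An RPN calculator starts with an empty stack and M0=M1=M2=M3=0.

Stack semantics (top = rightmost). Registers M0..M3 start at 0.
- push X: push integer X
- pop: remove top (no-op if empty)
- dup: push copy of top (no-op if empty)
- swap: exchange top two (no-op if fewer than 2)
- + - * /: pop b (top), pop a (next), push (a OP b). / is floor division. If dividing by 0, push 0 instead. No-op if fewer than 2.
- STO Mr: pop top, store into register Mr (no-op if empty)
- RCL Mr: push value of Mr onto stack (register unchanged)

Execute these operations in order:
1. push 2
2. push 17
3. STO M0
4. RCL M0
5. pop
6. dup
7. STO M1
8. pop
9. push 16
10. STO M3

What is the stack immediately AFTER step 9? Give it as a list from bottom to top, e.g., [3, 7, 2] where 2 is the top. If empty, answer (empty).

After op 1 (push 2): stack=[2] mem=[0,0,0,0]
After op 2 (push 17): stack=[2,17] mem=[0,0,0,0]
After op 3 (STO M0): stack=[2] mem=[17,0,0,0]
After op 4 (RCL M0): stack=[2,17] mem=[17,0,0,0]
After op 5 (pop): stack=[2] mem=[17,0,0,0]
After op 6 (dup): stack=[2,2] mem=[17,0,0,0]
After op 7 (STO M1): stack=[2] mem=[17,2,0,0]
After op 8 (pop): stack=[empty] mem=[17,2,0,0]
After op 9 (push 16): stack=[16] mem=[17,2,0,0]

[16]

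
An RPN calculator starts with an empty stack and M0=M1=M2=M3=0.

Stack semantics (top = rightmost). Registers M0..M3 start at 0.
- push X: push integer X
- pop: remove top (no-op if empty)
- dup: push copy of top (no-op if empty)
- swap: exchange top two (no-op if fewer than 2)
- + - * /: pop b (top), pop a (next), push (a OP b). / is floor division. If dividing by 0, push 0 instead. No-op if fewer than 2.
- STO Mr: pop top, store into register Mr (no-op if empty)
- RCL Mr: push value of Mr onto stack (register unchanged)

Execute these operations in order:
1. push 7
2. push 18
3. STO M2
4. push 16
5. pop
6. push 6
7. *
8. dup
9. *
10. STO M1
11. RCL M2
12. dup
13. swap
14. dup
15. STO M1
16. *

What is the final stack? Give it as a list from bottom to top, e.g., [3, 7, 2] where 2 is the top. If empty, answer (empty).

After op 1 (push 7): stack=[7] mem=[0,0,0,0]
After op 2 (push 18): stack=[7,18] mem=[0,0,0,0]
After op 3 (STO M2): stack=[7] mem=[0,0,18,0]
After op 4 (push 16): stack=[7,16] mem=[0,0,18,0]
After op 5 (pop): stack=[7] mem=[0,0,18,0]
After op 6 (push 6): stack=[7,6] mem=[0,0,18,0]
After op 7 (*): stack=[42] mem=[0,0,18,0]
After op 8 (dup): stack=[42,42] mem=[0,0,18,0]
After op 9 (*): stack=[1764] mem=[0,0,18,0]
After op 10 (STO M1): stack=[empty] mem=[0,1764,18,0]
After op 11 (RCL M2): stack=[18] mem=[0,1764,18,0]
After op 12 (dup): stack=[18,18] mem=[0,1764,18,0]
After op 13 (swap): stack=[18,18] mem=[0,1764,18,0]
After op 14 (dup): stack=[18,18,18] mem=[0,1764,18,0]
After op 15 (STO M1): stack=[18,18] mem=[0,18,18,0]
After op 16 (*): stack=[324] mem=[0,18,18,0]

Answer: [324]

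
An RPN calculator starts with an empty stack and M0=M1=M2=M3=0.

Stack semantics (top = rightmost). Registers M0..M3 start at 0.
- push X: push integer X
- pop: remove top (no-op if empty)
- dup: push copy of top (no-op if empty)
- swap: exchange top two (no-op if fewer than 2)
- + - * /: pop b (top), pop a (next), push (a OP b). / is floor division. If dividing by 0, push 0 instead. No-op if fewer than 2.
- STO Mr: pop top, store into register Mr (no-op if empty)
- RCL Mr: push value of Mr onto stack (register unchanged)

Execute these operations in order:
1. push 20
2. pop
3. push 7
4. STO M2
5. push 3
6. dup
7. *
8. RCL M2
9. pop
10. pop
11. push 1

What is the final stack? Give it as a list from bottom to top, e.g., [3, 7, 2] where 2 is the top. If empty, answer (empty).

After op 1 (push 20): stack=[20] mem=[0,0,0,0]
After op 2 (pop): stack=[empty] mem=[0,0,0,0]
After op 3 (push 7): stack=[7] mem=[0,0,0,0]
After op 4 (STO M2): stack=[empty] mem=[0,0,7,0]
After op 5 (push 3): stack=[3] mem=[0,0,7,0]
After op 6 (dup): stack=[3,3] mem=[0,0,7,0]
After op 7 (*): stack=[9] mem=[0,0,7,0]
After op 8 (RCL M2): stack=[9,7] mem=[0,0,7,0]
After op 9 (pop): stack=[9] mem=[0,0,7,0]
After op 10 (pop): stack=[empty] mem=[0,0,7,0]
After op 11 (push 1): stack=[1] mem=[0,0,7,0]

Answer: [1]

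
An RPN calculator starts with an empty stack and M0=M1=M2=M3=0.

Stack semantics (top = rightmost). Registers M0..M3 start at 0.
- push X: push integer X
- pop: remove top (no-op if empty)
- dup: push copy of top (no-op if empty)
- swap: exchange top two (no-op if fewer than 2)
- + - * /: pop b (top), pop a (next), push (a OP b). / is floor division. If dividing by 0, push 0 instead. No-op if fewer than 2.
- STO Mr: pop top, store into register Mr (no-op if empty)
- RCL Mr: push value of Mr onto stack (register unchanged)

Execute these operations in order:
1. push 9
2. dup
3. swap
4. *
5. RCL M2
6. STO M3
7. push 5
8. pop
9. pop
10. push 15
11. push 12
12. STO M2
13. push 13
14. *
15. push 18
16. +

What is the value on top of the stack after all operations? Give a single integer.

Answer: 213

Derivation:
After op 1 (push 9): stack=[9] mem=[0,0,0,0]
After op 2 (dup): stack=[9,9] mem=[0,0,0,0]
After op 3 (swap): stack=[9,9] mem=[0,0,0,0]
After op 4 (*): stack=[81] mem=[0,0,0,0]
After op 5 (RCL M2): stack=[81,0] mem=[0,0,0,0]
After op 6 (STO M3): stack=[81] mem=[0,0,0,0]
After op 7 (push 5): stack=[81,5] mem=[0,0,0,0]
After op 8 (pop): stack=[81] mem=[0,0,0,0]
After op 9 (pop): stack=[empty] mem=[0,0,0,0]
After op 10 (push 15): stack=[15] mem=[0,0,0,0]
After op 11 (push 12): stack=[15,12] mem=[0,0,0,0]
After op 12 (STO M2): stack=[15] mem=[0,0,12,0]
After op 13 (push 13): stack=[15,13] mem=[0,0,12,0]
After op 14 (*): stack=[195] mem=[0,0,12,0]
After op 15 (push 18): stack=[195,18] mem=[0,0,12,0]
After op 16 (+): stack=[213] mem=[0,0,12,0]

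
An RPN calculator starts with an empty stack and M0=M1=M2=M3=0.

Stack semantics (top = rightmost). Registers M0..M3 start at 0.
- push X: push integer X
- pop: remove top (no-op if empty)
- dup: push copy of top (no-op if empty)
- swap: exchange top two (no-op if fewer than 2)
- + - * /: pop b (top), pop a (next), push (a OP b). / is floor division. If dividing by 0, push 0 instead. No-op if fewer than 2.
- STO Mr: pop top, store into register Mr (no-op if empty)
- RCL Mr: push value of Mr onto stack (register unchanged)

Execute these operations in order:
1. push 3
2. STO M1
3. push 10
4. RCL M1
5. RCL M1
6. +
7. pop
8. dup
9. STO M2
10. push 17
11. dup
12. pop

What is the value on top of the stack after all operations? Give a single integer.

After op 1 (push 3): stack=[3] mem=[0,0,0,0]
After op 2 (STO M1): stack=[empty] mem=[0,3,0,0]
After op 3 (push 10): stack=[10] mem=[0,3,0,0]
After op 4 (RCL M1): stack=[10,3] mem=[0,3,0,0]
After op 5 (RCL M1): stack=[10,3,3] mem=[0,3,0,0]
After op 6 (+): stack=[10,6] mem=[0,3,0,0]
After op 7 (pop): stack=[10] mem=[0,3,0,0]
After op 8 (dup): stack=[10,10] mem=[0,3,0,0]
After op 9 (STO M2): stack=[10] mem=[0,3,10,0]
After op 10 (push 17): stack=[10,17] mem=[0,3,10,0]
After op 11 (dup): stack=[10,17,17] mem=[0,3,10,0]
After op 12 (pop): stack=[10,17] mem=[0,3,10,0]

Answer: 17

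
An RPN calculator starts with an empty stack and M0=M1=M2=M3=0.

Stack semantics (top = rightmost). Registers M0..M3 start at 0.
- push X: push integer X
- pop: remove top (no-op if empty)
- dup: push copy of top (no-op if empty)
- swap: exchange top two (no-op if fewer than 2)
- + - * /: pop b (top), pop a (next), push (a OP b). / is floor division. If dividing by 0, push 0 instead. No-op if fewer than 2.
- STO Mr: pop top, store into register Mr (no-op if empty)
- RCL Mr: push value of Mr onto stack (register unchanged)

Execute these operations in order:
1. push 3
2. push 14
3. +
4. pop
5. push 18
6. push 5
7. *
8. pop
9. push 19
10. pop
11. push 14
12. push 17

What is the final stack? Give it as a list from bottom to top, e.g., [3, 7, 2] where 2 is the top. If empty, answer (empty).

Answer: [14, 17]

Derivation:
After op 1 (push 3): stack=[3] mem=[0,0,0,0]
After op 2 (push 14): stack=[3,14] mem=[0,0,0,0]
After op 3 (+): stack=[17] mem=[0,0,0,0]
After op 4 (pop): stack=[empty] mem=[0,0,0,0]
After op 5 (push 18): stack=[18] mem=[0,0,0,0]
After op 6 (push 5): stack=[18,5] mem=[0,0,0,0]
After op 7 (*): stack=[90] mem=[0,0,0,0]
After op 8 (pop): stack=[empty] mem=[0,0,0,0]
After op 9 (push 19): stack=[19] mem=[0,0,0,0]
After op 10 (pop): stack=[empty] mem=[0,0,0,0]
After op 11 (push 14): stack=[14] mem=[0,0,0,0]
After op 12 (push 17): stack=[14,17] mem=[0,0,0,0]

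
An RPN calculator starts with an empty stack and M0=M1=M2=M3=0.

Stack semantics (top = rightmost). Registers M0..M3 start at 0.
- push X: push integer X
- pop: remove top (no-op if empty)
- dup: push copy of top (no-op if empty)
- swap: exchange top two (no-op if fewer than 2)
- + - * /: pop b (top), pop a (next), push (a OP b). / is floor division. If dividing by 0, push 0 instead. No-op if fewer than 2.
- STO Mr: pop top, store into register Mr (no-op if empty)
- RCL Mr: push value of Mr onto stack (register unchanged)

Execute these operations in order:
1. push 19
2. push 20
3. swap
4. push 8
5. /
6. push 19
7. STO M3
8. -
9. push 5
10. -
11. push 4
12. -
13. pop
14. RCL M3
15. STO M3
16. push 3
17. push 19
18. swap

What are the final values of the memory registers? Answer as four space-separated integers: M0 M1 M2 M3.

After op 1 (push 19): stack=[19] mem=[0,0,0,0]
After op 2 (push 20): stack=[19,20] mem=[0,0,0,0]
After op 3 (swap): stack=[20,19] mem=[0,0,0,0]
After op 4 (push 8): stack=[20,19,8] mem=[0,0,0,0]
After op 5 (/): stack=[20,2] mem=[0,0,0,0]
After op 6 (push 19): stack=[20,2,19] mem=[0,0,0,0]
After op 7 (STO M3): stack=[20,2] mem=[0,0,0,19]
After op 8 (-): stack=[18] mem=[0,0,0,19]
After op 9 (push 5): stack=[18,5] mem=[0,0,0,19]
After op 10 (-): stack=[13] mem=[0,0,0,19]
After op 11 (push 4): stack=[13,4] mem=[0,0,0,19]
After op 12 (-): stack=[9] mem=[0,0,0,19]
After op 13 (pop): stack=[empty] mem=[0,0,0,19]
After op 14 (RCL M3): stack=[19] mem=[0,0,0,19]
After op 15 (STO M3): stack=[empty] mem=[0,0,0,19]
After op 16 (push 3): stack=[3] mem=[0,0,0,19]
After op 17 (push 19): stack=[3,19] mem=[0,0,0,19]
After op 18 (swap): stack=[19,3] mem=[0,0,0,19]

Answer: 0 0 0 19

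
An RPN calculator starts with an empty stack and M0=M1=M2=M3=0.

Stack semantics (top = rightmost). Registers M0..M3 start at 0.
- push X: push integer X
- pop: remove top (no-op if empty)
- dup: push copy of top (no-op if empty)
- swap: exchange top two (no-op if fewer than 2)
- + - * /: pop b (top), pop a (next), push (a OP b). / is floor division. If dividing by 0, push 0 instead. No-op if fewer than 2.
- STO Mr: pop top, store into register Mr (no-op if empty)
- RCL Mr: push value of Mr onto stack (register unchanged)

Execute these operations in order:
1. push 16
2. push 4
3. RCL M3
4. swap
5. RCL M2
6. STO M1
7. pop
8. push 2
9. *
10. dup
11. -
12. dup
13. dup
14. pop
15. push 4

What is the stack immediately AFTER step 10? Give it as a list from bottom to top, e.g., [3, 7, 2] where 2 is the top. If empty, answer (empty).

After op 1 (push 16): stack=[16] mem=[0,0,0,0]
After op 2 (push 4): stack=[16,4] mem=[0,0,0,0]
After op 3 (RCL M3): stack=[16,4,0] mem=[0,0,0,0]
After op 4 (swap): stack=[16,0,4] mem=[0,0,0,0]
After op 5 (RCL M2): stack=[16,0,4,0] mem=[0,0,0,0]
After op 6 (STO M1): stack=[16,0,4] mem=[0,0,0,0]
After op 7 (pop): stack=[16,0] mem=[0,0,0,0]
After op 8 (push 2): stack=[16,0,2] mem=[0,0,0,0]
After op 9 (*): stack=[16,0] mem=[0,0,0,0]
After op 10 (dup): stack=[16,0,0] mem=[0,0,0,0]

[16, 0, 0]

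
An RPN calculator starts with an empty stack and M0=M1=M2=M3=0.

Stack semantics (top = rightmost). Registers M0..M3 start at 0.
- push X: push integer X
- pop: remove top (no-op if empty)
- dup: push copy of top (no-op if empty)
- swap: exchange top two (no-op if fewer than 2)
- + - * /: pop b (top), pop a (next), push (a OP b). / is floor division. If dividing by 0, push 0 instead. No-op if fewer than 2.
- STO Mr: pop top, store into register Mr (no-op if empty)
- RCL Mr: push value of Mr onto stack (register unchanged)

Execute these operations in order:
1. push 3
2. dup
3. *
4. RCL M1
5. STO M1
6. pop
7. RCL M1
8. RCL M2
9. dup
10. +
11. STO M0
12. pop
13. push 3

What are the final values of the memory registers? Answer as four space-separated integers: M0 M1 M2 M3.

Answer: 0 0 0 0

Derivation:
After op 1 (push 3): stack=[3] mem=[0,0,0,0]
After op 2 (dup): stack=[3,3] mem=[0,0,0,0]
After op 3 (*): stack=[9] mem=[0,0,0,0]
After op 4 (RCL M1): stack=[9,0] mem=[0,0,0,0]
After op 5 (STO M1): stack=[9] mem=[0,0,0,0]
After op 6 (pop): stack=[empty] mem=[0,0,0,0]
After op 7 (RCL M1): stack=[0] mem=[0,0,0,0]
After op 8 (RCL M2): stack=[0,0] mem=[0,0,0,0]
After op 9 (dup): stack=[0,0,0] mem=[0,0,0,0]
After op 10 (+): stack=[0,0] mem=[0,0,0,0]
After op 11 (STO M0): stack=[0] mem=[0,0,0,0]
After op 12 (pop): stack=[empty] mem=[0,0,0,0]
After op 13 (push 3): stack=[3] mem=[0,0,0,0]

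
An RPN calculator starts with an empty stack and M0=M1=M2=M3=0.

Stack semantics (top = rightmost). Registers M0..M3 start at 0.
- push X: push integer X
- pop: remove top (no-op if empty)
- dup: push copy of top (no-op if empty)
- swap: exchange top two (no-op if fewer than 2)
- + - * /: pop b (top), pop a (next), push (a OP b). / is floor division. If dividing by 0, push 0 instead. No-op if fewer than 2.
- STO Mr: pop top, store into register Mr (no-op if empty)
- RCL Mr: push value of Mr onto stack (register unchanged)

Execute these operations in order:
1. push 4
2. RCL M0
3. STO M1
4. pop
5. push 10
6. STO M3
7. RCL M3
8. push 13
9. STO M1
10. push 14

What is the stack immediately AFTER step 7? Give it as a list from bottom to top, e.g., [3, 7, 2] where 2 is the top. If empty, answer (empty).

After op 1 (push 4): stack=[4] mem=[0,0,0,0]
After op 2 (RCL M0): stack=[4,0] mem=[0,0,0,0]
After op 3 (STO M1): stack=[4] mem=[0,0,0,0]
After op 4 (pop): stack=[empty] mem=[0,0,0,0]
After op 5 (push 10): stack=[10] mem=[0,0,0,0]
After op 6 (STO M3): stack=[empty] mem=[0,0,0,10]
After op 7 (RCL M3): stack=[10] mem=[0,0,0,10]

[10]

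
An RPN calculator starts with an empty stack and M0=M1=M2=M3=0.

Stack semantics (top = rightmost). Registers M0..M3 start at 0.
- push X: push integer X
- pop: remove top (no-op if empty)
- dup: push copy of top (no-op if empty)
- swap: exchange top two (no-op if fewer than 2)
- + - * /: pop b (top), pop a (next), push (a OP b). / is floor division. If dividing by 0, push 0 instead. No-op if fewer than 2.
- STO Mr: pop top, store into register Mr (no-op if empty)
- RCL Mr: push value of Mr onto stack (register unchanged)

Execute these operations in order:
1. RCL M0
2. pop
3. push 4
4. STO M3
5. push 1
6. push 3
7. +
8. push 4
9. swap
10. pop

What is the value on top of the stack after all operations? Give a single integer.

Answer: 4

Derivation:
After op 1 (RCL M0): stack=[0] mem=[0,0,0,0]
After op 2 (pop): stack=[empty] mem=[0,0,0,0]
After op 3 (push 4): stack=[4] mem=[0,0,0,0]
After op 4 (STO M3): stack=[empty] mem=[0,0,0,4]
After op 5 (push 1): stack=[1] mem=[0,0,0,4]
After op 6 (push 3): stack=[1,3] mem=[0,0,0,4]
After op 7 (+): stack=[4] mem=[0,0,0,4]
After op 8 (push 4): stack=[4,4] mem=[0,0,0,4]
After op 9 (swap): stack=[4,4] mem=[0,0,0,4]
After op 10 (pop): stack=[4] mem=[0,0,0,4]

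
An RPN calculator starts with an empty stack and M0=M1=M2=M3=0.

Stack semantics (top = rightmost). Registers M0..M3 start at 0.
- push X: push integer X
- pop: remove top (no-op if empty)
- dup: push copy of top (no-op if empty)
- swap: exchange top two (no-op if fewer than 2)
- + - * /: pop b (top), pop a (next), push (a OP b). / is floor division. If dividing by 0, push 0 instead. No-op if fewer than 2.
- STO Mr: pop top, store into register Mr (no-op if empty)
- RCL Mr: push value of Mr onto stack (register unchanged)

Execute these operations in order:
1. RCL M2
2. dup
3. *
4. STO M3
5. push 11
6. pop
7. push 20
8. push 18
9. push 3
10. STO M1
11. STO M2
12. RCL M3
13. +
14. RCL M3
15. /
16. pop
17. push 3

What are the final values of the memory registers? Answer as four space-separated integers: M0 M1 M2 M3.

Answer: 0 3 18 0

Derivation:
After op 1 (RCL M2): stack=[0] mem=[0,0,0,0]
After op 2 (dup): stack=[0,0] mem=[0,0,0,0]
After op 3 (*): stack=[0] mem=[0,0,0,0]
After op 4 (STO M3): stack=[empty] mem=[0,0,0,0]
After op 5 (push 11): stack=[11] mem=[0,0,0,0]
After op 6 (pop): stack=[empty] mem=[0,0,0,0]
After op 7 (push 20): stack=[20] mem=[0,0,0,0]
After op 8 (push 18): stack=[20,18] mem=[0,0,0,0]
After op 9 (push 3): stack=[20,18,3] mem=[0,0,0,0]
After op 10 (STO M1): stack=[20,18] mem=[0,3,0,0]
After op 11 (STO M2): stack=[20] mem=[0,3,18,0]
After op 12 (RCL M3): stack=[20,0] mem=[0,3,18,0]
After op 13 (+): stack=[20] mem=[0,3,18,0]
After op 14 (RCL M3): stack=[20,0] mem=[0,3,18,0]
After op 15 (/): stack=[0] mem=[0,3,18,0]
After op 16 (pop): stack=[empty] mem=[0,3,18,0]
After op 17 (push 3): stack=[3] mem=[0,3,18,0]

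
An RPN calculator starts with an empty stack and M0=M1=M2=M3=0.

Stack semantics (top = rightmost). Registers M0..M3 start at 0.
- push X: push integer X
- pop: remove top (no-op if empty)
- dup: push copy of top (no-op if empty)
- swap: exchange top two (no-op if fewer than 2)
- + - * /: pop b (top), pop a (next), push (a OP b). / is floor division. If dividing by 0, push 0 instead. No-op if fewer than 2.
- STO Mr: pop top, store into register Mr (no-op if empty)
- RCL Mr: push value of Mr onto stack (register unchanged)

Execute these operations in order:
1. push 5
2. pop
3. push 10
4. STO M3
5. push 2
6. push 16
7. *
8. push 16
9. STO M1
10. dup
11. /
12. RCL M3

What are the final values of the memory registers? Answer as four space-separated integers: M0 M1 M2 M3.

After op 1 (push 5): stack=[5] mem=[0,0,0,0]
After op 2 (pop): stack=[empty] mem=[0,0,0,0]
After op 3 (push 10): stack=[10] mem=[0,0,0,0]
After op 4 (STO M3): stack=[empty] mem=[0,0,0,10]
After op 5 (push 2): stack=[2] mem=[0,0,0,10]
After op 6 (push 16): stack=[2,16] mem=[0,0,0,10]
After op 7 (*): stack=[32] mem=[0,0,0,10]
After op 8 (push 16): stack=[32,16] mem=[0,0,0,10]
After op 9 (STO M1): stack=[32] mem=[0,16,0,10]
After op 10 (dup): stack=[32,32] mem=[0,16,0,10]
After op 11 (/): stack=[1] mem=[0,16,0,10]
After op 12 (RCL M3): stack=[1,10] mem=[0,16,0,10]

Answer: 0 16 0 10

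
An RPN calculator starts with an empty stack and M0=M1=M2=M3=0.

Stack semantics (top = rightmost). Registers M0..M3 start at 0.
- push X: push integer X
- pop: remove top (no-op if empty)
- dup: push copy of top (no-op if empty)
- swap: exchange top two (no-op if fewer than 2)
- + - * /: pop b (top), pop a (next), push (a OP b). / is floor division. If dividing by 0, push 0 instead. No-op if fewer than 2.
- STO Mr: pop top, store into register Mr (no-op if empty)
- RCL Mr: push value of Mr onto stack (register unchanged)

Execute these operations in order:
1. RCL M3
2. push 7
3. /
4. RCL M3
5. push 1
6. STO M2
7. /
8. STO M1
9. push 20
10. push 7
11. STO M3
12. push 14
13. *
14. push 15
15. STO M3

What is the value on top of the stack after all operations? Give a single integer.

After op 1 (RCL M3): stack=[0] mem=[0,0,0,0]
After op 2 (push 7): stack=[0,7] mem=[0,0,0,0]
After op 3 (/): stack=[0] mem=[0,0,0,0]
After op 4 (RCL M3): stack=[0,0] mem=[0,0,0,0]
After op 5 (push 1): stack=[0,0,1] mem=[0,0,0,0]
After op 6 (STO M2): stack=[0,0] mem=[0,0,1,0]
After op 7 (/): stack=[0] mem=[0,0,1,0]
After op 8 (STO M1): stack=[empty] mem=[0,0,1,0]
After op 9 (push 20): stack=[20] mem=[0,0,1,0]
After op 10 (push 7): stack=[20,7] mem=[0,0,1,0]
After op 11 (STO M3): stack=[20] mem=[0,0,1,7]
After op 12 (push 14): stack=[20,14] mem=[0,0,1,7]
After op 13 (*): stack=[280] mem=[0,0,1,7]
After op 14 (push 15): stack=[280,15] mem=[0,0,1,7]
After op 15 (STO M3): stack=[280] mem=[0,0,1,15]

Answer: 280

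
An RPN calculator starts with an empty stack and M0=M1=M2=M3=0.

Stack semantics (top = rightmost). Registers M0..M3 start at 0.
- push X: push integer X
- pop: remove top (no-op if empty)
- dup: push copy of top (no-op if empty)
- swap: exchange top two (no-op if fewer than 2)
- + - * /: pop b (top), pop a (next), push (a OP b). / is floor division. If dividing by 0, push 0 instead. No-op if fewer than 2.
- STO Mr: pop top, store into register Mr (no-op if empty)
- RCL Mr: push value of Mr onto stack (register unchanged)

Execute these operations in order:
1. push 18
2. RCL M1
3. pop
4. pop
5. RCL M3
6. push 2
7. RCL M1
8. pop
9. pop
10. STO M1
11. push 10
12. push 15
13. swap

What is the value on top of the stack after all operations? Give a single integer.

After op 1 (push 18): stack=[18] mem=[0,0,0,0]
After op 2 (RCL M1): stack=[18,0] mem=[0,0,0,0]
After op 3 (pop): stack=[18] mem=[0,0,0,0]
After op 4 (pop): stack=[empty] mem=[0,0,0,0]
After op 5 (RCL M3): stack=[0] mem=[0,0,0,0]
After op 6 (push 2): stack=[0,2] mem=[0,0,0,0]
After op 7 (RCL M1): stack=[0,2,0] mem=[0,0,0,0]
After op 8 (pop): stack=[0,2] mem=[0,0,0,0]
After op 9 (pop): stack=[0] mem=[0,0,0,0]
After op 10 (STO M1): stack=[empty] mem=[0,0,0,0]
After op 11 (push 10): stack=[10] mem=[0,0,0,0]
After op 12 (push 15): stack=[10,15] mem=[0,0,0,0]
After op 13 (swap): stack=[15,10] mem=[0,0,0,0]

Answer: 10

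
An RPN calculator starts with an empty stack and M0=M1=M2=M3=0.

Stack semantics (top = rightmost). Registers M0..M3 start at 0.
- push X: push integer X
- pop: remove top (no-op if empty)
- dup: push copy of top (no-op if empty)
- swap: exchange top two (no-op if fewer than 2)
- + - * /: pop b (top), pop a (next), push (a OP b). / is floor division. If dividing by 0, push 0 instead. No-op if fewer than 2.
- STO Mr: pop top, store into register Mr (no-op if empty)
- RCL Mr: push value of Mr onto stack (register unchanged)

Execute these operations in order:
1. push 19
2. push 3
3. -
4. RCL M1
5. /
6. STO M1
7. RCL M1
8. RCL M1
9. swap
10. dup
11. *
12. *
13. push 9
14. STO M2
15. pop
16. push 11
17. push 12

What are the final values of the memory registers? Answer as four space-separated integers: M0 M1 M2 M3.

After op 1 (push 19): stack=[19] mem=[0,0,0,0]
After op 2 (push 3): stack=[19,3] mem=[0,0,0,0]
After op 3 (-): stack=[16] mem=[0,0,0,0]
After op 4 (RCL M1): stack=[16,0] mem=[0,0,0,0]
After op 5 (/): stack=[0] mem=[0,0,0,0]
After op 6 (STO M1): stack=[empty] mem=[0,0,0,0]
After op 7 (RCL M1): stack=[0] mem=[0,0,0,0]
After op 8 (RCL M1): stack=[0,0] mem=[0,0,0,0]
After op 9 (swap): stack=[0,0] mem=[0,0,0,0]
After op 10 (dup): stack=[0,0,0] mem=[0,0,0,0]
After op 11 (*): stack=[0,0] mem=[0,0,0,0]
After op 12 (*): stack=[0] mem=[0,0,0,0]
After op 13 (push 9): stack=[0,9] mem=[0,0,0,0]
After op 14 (STO M2): stack=[0] mem=[0,0,9,0]
After op 15 (pop): stack=[empty] mem=[0,0,9,0]
After op 16 (push 11): stack=[11] mem=[0,0,9,0]
After op 17 (push 12): stack=[11,12] mem=[0,0,9,0]

Answer: 0 0 9 0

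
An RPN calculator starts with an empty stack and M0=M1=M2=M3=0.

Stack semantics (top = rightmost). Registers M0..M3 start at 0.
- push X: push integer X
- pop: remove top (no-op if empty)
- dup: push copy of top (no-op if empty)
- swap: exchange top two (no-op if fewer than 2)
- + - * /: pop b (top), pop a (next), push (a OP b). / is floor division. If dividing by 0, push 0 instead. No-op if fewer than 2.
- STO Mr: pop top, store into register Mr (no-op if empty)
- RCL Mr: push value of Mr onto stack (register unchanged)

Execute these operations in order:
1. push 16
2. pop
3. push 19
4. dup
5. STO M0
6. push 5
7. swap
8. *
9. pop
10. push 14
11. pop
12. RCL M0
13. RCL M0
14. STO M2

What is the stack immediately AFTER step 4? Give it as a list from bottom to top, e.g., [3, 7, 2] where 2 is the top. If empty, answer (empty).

After op 1 (push 16): stack=[16] mem=[0,0,0,0]
After op 2 (pop): stack=[empty] mem=[0,0,0,0]
After op 3 (push 19): stack=[19] mem=[0,0,0,0]
After op 4 (dup): stack=[19,19] mem=[0,0,0,0]

[19, 19]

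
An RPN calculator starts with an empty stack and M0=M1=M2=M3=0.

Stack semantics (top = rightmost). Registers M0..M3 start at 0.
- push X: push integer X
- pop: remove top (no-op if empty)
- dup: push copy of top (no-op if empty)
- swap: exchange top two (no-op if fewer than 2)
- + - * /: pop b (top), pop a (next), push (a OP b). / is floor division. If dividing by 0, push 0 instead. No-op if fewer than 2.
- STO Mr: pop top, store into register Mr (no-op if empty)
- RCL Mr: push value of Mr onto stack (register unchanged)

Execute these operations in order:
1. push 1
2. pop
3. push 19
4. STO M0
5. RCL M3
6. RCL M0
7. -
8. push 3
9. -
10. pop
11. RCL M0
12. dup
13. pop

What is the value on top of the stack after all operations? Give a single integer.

Answer: 19

Derivation:
After op 1 (push 1): stack=[1] mem=[0,0,0,0]
After op 2 (pop): stack=[empty] mem=[0,0,0,0]
After op 3 (push 19): stack=[19] mem=[0,0,0,0]
After op 4 (STO M0): stack=[empty] mem=[19,0,0,0]
After op 5 (RCL M3): stack=[0] mem=[19,0,0,0]
After op 6 (RCL M0): stack=[0,19] mem=[19,0,0,0]
After op 7 (-): stack=[-19] mem=[19,0,0,0]
After op 8 (push 3): stack=[-19,3] mem=[19,0,0,0]
After op 9 (-): stack=[-22] mem=[19,0,0,0]
After op 10 (pop): stack=[empty] mem=[19,0,0,0]
After op 11 (RCL M0): stack=[19] mem=[19,0,0,0]
After op 12 (dup): stack=[19,19] mem=[19,0,0,0]
After op 13 (pop): stack=[19] mem=[19,0,0,0]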